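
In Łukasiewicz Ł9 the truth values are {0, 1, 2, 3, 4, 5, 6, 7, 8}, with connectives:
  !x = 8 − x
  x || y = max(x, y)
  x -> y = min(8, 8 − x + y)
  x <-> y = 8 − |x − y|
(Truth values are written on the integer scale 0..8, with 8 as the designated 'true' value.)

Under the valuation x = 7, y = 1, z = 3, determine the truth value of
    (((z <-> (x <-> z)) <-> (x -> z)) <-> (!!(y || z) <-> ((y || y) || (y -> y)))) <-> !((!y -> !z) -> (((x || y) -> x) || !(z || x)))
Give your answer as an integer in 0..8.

x <-> z = 7 <-> 3 = 4
z <-> (x <-> z) = 3 <-> 4 = 7
x -> z = 7 -> 3 = 4
(z <-> (x <-> z)) <-> (x -> z) = 7 <-> 4 = 5
y || z = 1 || 3 = 3
!(y || z) = !3 = 5
!!(y || z) = !5 = 3
y || y = 1 || 1 = 1
y -> y = 1 -> 1 = 8
(y || y) || (y -> y) = 1 || 8 = 8
!!(y || z) <-> ((y || y) || (y -> y)) = 3 <-> 8 = 3
((z <-> (x <-> z)) <-> (x -> z)) <-> (!!(y || z) <-> ((y || y) || (y -> y))) = 5 <-> 3 = 6
!y = !1 = 7
!z = !3 = 5
!y -> !z = 7 -> 5 = 6
x || y = 7 || 1 = 7
(x || y) -> x = 7 -> 7 = 8
z || x = 3 || 7 = 7
!(z || x) = !7 = 1
((x || y) -> x) || !(z || x) = 8 || 1 = 8
(!y -> !z) -> (((x || y) -> x) || !(z || x)) = 6 -> 8 = 8
!((!y -> !z) -> (((x || y) -> x) || !(z || x))) = !8 = 0
(((z <-> (x <-> z)) <-> (x -> z)) <-> (!!(y || z) <-> ((y || y) || (y -> y)))) <-> !((!y -> !z) -> (((x || y) -> x) || !(z || x))) = 6 <-> 0 = 2

2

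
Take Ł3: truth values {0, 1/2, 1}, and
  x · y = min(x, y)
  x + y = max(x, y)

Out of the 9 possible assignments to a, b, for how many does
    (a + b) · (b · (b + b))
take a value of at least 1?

a = 0, b = 0 ↦ 0  <
a = 0, b = 1/2 ↦ 1/2  <
a = 0, b = 1 ↦ 1  ≥
a = 1/2, b = 0 ↦ 0  <
a = 1/2, b = 1/2 ↦ 1/2  <
a = 1/2, b = 1 ↦ 1  ≥
a = 1, b = 0 ↦ 0  <
a = 1, b = 1/2 ↦ 1/2  <
a = 1, b = 1 ↦ 1  ≥
So 3 of the 9 assignments meet the threshold.

3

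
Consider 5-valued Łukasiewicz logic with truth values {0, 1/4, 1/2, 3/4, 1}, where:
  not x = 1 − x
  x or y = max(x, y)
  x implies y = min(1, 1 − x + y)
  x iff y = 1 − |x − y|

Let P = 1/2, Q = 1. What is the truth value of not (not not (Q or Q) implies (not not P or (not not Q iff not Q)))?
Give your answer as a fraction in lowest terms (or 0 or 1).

Q or Q = 1 or 1 = 1
not (Q or Q) = not 1 = 0
not not (Q or Q) = not 0 = 1
not P = not 1/2 = 1/2
not not P = not 1/2 = 1/2
not Q = not 1 = 0
not not Q = not 0 = 1
not Q = not 1 = 0
not not Q iff not Q = 1 iff 0 = 0
not not P or (not not Q iff not Q) = 1/2 or 0 = 1/2
not not (Q or Q) implies (not not P or (not not Q iff not Q)) = 1 implies 1/2 = 1/2
not (not not (Q or Q) implies (not not P or (not not Q iff not Q))) = not 1/2 = 1/2

1/2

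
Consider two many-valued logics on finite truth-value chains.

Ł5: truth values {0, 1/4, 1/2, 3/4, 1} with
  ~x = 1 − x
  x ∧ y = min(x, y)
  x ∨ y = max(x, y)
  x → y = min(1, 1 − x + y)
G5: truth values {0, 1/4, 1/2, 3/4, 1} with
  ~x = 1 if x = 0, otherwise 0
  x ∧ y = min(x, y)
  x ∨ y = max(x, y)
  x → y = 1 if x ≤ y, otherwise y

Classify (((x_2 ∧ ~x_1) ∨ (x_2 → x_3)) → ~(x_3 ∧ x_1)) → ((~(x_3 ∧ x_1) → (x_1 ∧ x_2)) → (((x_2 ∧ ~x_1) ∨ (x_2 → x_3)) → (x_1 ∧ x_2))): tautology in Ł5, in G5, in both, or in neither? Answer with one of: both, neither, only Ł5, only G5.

both

In Ł5: every assignment gives 1 — tautology.
In G5: every assignment gives 1 — tautology.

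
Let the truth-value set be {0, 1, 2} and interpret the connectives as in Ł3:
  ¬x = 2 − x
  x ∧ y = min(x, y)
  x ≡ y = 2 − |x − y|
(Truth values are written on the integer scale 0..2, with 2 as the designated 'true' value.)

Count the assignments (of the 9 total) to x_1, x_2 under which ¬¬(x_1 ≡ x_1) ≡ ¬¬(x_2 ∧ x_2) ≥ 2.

3

x_1 = 0, x_2 = 0 ↦ 0  <
x_1 = 0, x_2 = 1 ↦ 1  <
x_1 = 0, x_2 = 2 ↦ 2  ≥
x_1 = 1, x_2 = 0 ↦ 0  <
x_1 = 1, x_2 = 1 ↦ 1  <
x_1 = 1, x_2 = 2 ↦ 2  ≥
x_1 = 2, x_2 = 0 ↦ 0  <
x_1 = 2, x_2 = 1 ↦ 1  <
x_1 = 2, x_2 = 2 ↦ 2  ≥
So 3 of the 9 assignments meet the threshold.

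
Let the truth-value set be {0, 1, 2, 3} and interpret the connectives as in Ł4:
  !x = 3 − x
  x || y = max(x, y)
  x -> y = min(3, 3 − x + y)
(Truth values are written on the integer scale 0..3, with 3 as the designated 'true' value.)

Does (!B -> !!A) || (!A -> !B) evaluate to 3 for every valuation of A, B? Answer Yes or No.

Counterexample: take A = 0, B = 1.
!B = !1 = 2
!A = !0 = 3
!!A = !3 = 0
!B -> !!A = 2 -> 0 = 1
!A = !0 = 3
!B = !1 = 2
!A -> !B = 3 -> 2 = 2
(!B -> !!A) || (!A -> !B) = 1 || 2 = 2
This gives 2 ≠ 3.

No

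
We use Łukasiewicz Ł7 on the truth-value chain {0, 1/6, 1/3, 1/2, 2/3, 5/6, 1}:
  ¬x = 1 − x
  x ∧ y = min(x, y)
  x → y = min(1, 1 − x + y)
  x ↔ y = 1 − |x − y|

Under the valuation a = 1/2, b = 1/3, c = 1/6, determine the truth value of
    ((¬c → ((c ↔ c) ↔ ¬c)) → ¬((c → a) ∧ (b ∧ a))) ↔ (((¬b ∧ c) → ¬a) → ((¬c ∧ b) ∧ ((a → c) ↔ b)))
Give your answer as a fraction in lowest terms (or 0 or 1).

2/3

¬c = ¬1/6 = 5/6
c ↔ c = 1/6 ↔ 1/6 = 1
¬c = ¬1/6 = 5/6
(c ↔ c) ↔ ¬c = 1 ↔ 5/6 = 5/6
¬c → ((c ↔ c) ↔ ¬c) = 5/6 → 5/6 = 1
c → a = 1/6 → 1/2 = 1
b ∧ a = 1/3 ∧ 1/2 = 1/3
(c → a) ∧ (b ∧ a) = 1 ∧ 1/3 = 1/3
¬((c → a) ∧ (b ∧ a)) = ¬1/3 = 2/3
(¬c → ((c ↔ c) ↔ ¬c)) → ¬((c → a) ∧ (b ∧ a)) = 1 → 2/3 = 2/3
¬b = ¬1/3 = 2/3
¬b ∧ c = 2/3 ∧ 1/6 = 1/6
¬a = ¬1/2 = 1/2
(¬b ∧ c) → ¬a = 1/6 → 1/2 = 1
¬c = ¬1/6 = 5/6
¬c ∧ b = 5/6 ∧ 1/3 = 1/3
a → c = 1/2 → 1/6 = 2/3
(a → c) ↔ b = 2/3 ↔ 1/3 = 2/3
(¬c ∧ b) ∧ ((a → c) ↔ b) = 1/3 ∧ 2/3 = 1/3
((¬b ∧ c) → ¬a) → ((¬c ∧ b) ∧ ((a → c) ↔ b)) = 1 → 1/3 = 1/3
((¬c → ((c ↔ c) ↔ ¬c)) → ¬((c → a) ∧ (b ∧ a))) ↔ (((¬b ∧ c) → ¬a) → ((¬c ∧ b) ∧ ((a → c) ↔ b))) = 2/3 ↔ 1/3 = 2/3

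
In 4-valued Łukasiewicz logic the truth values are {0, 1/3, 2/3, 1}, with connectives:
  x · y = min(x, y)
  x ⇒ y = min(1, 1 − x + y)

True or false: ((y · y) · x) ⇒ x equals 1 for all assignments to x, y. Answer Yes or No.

Yes

x = 0, y = 0 ↦ 1
x = 0, y = 1/3 ↦ 1
x = 0, y = 2/3 ↦ 1
x = 0, y = 1 ↦ 1
x = 1/3, y = 0 ↦ 1
x = 1/3, y = 1/3 ↦ 1
x = 1/3, y = 2/3 ↦ 1
x = 1/3, y = 1 ↦ 1
x = 2/3, y = 0 ↦ 1
x = 2/3, y = 1/3 ↦ 1
x = 2/3, y = 2/3 ↦ 1
x = 2/3, y = 1 ↦ 1
x = 1, y = 0 ↦ 1
x = 1, y = 1/3 ↦ 1
x = 1, y = 2/3 ↦ 1
x = 1, y = 1 ↦ 1
Every assignment gives a value ≥ 1.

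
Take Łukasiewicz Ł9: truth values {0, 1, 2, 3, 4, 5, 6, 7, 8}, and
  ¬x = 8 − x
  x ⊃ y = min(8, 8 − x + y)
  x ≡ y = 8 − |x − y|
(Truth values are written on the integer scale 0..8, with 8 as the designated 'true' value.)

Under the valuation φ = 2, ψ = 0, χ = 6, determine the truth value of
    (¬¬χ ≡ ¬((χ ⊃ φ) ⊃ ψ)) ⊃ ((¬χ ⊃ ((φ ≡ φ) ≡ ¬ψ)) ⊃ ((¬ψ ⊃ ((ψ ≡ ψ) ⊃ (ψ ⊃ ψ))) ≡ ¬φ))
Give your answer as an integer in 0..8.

¬χ = ¬6 = 2
¬¬χ = ¬2 = 6
χ ⊃ φ = 6 ⊃ 2 = 4
(χ ⊃ φ) ⊃ ψ = 4 ⊃ 0 = 4
¬((χ ⊃ φ) ⊃ ψ) = ¬4 = 4
¬¬χ ≡ ¬((χ ⊃ φ) ⊃ ψ) = 6 ≡ 4 = 6
¬χ = ¬6 = 2
φ ≡ φ = 2 ≡ 2 = 8
¬ψ = ¬0 = 8
(φ ≡ φ) ≡ ¬ψ = 8 ≡ 8 = 8
¬χ ⊃ ((φ ≡ φ) ≡ ¬ψ) = 2 ⊃ 8 = 8
¬ψ = ¬0 = 8
ψ ≡ ψ = 0 ≡ 0 = 8
ψ ⊃ ψ = 0 ⊃ 0 = 8
(ψ ≡ ψ) ⊃ (ψ ⊃ ψ) = 8 ⊃ 8 = 8
¬ψ ⊃ ((ψ ≡ ψ) ⊃ (ψ ⊃ ψ)) = 8 ⊃ 8 = 8
¬φ = ¬2 = 6
(¬ψ ⊃ ((ψ ≡ ψ) ⊃ (ψ ⊃ ψ))) ≡ ¬φ = 8 ≡ 6 = 6
(¬χ ⊃ ((φ ≡ φ) ≡ ¬ψ)) ⊃ ((¬ψ ⊃ ((ψ ≡ ψ) ⊃ (ψ ⊃ ψ))) ≡ ¬φ) = 8 ⊃ 6 = 6
(¬¬χ ≡ ¬((χ ⊃ φ) ⊃ ψ)) ⊃ ((¬χ ⊃ ((φ ≡ φ) ≡ ¬ψ)) ⊃ ((¬ψ ⊃ ((ψ ≡ ψ) ⊃ (ψ ⊃ ψ))) ≡ ¬φ)) = 6 ⊃ 6 = 8

8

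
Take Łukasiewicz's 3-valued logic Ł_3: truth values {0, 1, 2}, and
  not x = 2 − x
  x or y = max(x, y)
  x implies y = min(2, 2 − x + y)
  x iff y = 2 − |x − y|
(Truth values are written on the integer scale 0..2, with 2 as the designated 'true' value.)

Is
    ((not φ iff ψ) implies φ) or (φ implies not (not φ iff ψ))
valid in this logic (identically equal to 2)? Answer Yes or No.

No

Counterexample: take φ = 1, ψ = 1.
not φ = not 1 = 1
not φ iff ψ = 1 iff 1 = 2
(not φ iff ψ) implies φ = 2 implies 1 = 1
not φ = not 1 = 1
not φ iff ψ = 1 iff 1 = 2
not (not φ iff ψ) = not 2 = 0
φ implies not (not φ iff ψ) = 1 implies 0 = 1
((not φ iff ψ) implies φ) or (φ implies not (not φ iff ψ)) = 1 or 1 = 1
This gives 1 ≠ 2.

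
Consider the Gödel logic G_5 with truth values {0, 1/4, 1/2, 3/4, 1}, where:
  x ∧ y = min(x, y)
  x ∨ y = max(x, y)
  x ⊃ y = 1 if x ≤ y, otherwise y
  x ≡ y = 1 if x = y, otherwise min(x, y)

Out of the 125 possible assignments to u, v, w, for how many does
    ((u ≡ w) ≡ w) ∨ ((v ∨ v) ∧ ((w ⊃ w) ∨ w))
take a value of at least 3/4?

value 1: 69 assignments (counts)
value 3/4: 20 assignments (counts)
value 1/2: 18 assignments
value 1/4: 13 assignments
value 0: 5 assignments
So 89 of the 125 assignments meet the threshold.

89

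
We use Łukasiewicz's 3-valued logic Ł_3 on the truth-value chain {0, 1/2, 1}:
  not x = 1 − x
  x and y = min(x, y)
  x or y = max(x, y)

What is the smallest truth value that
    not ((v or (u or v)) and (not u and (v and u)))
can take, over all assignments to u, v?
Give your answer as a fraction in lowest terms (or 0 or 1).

1/2

Take u = 1/2, v = 1/2:
u or v = 1/2 or 1/2 = 1/2
v or (u or v) = 1/2 or 1/2 = 1/2
not u = not 1/2 = 1/2
v and u = 1/2 and 1/2 = 1/2
not u and (v and u) = 1/2 and 1/2 = 1/2
(v or (u or v)) and (not u and (v and u)) = 1/2 and 1/2 = 1/2
not ((v or (u or v)) and (not u and (v and u))) = not 1/2 = 1/2
No assignment yields a value below 1/2, so this is the minimum.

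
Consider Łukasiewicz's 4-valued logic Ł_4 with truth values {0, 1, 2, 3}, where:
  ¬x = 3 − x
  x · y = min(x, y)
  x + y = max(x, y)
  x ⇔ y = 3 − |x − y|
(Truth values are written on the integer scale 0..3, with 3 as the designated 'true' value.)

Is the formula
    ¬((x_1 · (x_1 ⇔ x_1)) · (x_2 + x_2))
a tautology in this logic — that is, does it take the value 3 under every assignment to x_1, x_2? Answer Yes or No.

No

Counterexample: take x_1 = 1, x_2 = 1.
x_1 ⇔ x_1 = 1 ⇔ 1 = 3
x_1 · (x_1 ⇔ x_1) = 1 · 3 = 1
x_2 + x_2 = 1 + 1 = 1
(x_1 · (x_1 ⇔ x_1)) · (x_2 + x_2) = 1 · 1 = 1
¬((x_1 · (x_1 ⇔ x_1)) · (x_2 + x_2)) = ¬1 = 2
This gives 2 ≠ 3.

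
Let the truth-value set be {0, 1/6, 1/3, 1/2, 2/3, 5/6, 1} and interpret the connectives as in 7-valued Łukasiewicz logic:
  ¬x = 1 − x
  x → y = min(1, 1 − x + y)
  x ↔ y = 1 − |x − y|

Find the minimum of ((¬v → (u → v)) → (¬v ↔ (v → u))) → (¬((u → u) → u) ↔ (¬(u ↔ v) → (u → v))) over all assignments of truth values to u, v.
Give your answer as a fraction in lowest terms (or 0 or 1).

Take u = 2/3, v = 1/6:
¬v = ¬1/6 = 5/6
u → v = 2/3 → 1/6 = 1/2
¬v → (u → v) = 5/6 → 1/2 = 2/3
¬v = ¬1/6 = 5/6
v → u = 1/6 → 2/3 = 1
¬v ↔ (v → u) = 5/6 ↔ 1 = 5/6
(¬v → (u → v)) → (¬v ↔ (v → u)) = 2/3 → 5/6 = 1
u → u = 2/3 → 2/3 = 1
(u → u) → u = 1 → 2/3 = 2/3
¬((u → u) → u) = ¬2/3 = 1/3
u ↔ v = 2/3 ↔ 1/6 = 1/2
¬(u ↔ v) = ¬1/2 = 1/2
u → v = 2/3 → 1/6 = 1/2
¬(u ↔ v) → (u → v) = 1/2 → 1/2 = 1
¬((u → u) → u) ↔ (¬(u ↔ v) → (u → v)) = 1/3 ↔ 1 = 1/3
((¬v → (u → v)) → (¬v ↔ (v → u))) → (¬((u → u) → u) ↔ (¬(u ↔ v) → (u → v))) = 1 → 1/3 = 1/3
No assignment yields a value below 1/3, so this is the minimum.

1/3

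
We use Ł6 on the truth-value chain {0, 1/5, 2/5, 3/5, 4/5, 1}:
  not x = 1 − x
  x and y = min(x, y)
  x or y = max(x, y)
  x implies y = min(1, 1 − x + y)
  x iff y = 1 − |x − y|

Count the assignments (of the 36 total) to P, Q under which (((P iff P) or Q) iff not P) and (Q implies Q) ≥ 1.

value 1: 6 assignments (counts)
value 4/5: 6 assignments
value 3/5: 6 assignments
value 2/5: 6 assignments
value 1/5: 6 assignments
value 0: 6 assignments
So 6 of the 36 assignments meet the threshold.

6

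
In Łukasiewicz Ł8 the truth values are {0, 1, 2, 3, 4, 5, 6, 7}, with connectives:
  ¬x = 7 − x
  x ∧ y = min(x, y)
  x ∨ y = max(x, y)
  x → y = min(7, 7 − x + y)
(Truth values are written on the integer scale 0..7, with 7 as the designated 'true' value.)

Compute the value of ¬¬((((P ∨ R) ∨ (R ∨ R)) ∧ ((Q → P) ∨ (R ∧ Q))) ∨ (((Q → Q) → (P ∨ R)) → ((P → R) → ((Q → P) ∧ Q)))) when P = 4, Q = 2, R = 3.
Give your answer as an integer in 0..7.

P ∨ R = 4 ∨ 3 = 4
R ∨ R = 3 ∨ 3 = 3
(P ∨ R) ∨ (R ∨ R) = 4 ∨ 3 = 4
Q → P = 2 → 4 = 7
R ∧ Q = 3 ∧ 2 = 2
(Q → P) ∨ (R ∧ Q) = 7 ∨ 2 = 7
((P ∨ R) ∨ (R ∨ R)) ∧ ((Q → P) ∨ (R ∧ Q)) = 4 ∧ 7 = 4
Q → Q = 2 → 2 = 7
P ∨ R = 4 ∨ 3 = 4
(Q → Q) → (P ∨ R) = 7 → 4 = 4
P → R = 4 → 3 = 6
Q → P = 2 → 4 = 7
(Q → P) ∧ Q = 7 ∧ 2 = 2
(P → R) → ((Q → P) ∧ Q) = 6 → 2 = 3
((Q → Q) → (P ∨ R)) → ((P → R) → ((Q → P) ∧ Q)) = 4 → 3 = 6
(((P ∨ R) ∨ (R ∨ R)) ∧ ((Q → P) ∨ (R ∧ Q))) ∨ (((Q → Q) → (P ∨ R)) → ((P → R) → ((Q → P) ∧ Q))) = 4 ∨ 6 = 6
¬((((P ∨ R) ∨ (R ∨ R)) ∧ ((Q → P) ∨ (R ∧ Q))) ∨ (((Q → Q) → (P ∨ R)) → ((P → R) → ((Q → P) ∧ Q)))) = ¬6 = 1
¬¬((((P ∨ R) ∨ (R ∨ R)) ∧ ((Q → P) ∨ (R ∧ Q))) ∨ (((Q → Q) → (P ∨ R)) → ((P → R) → ((Q → P) ∧ Q)))) = ¬1 = 6

6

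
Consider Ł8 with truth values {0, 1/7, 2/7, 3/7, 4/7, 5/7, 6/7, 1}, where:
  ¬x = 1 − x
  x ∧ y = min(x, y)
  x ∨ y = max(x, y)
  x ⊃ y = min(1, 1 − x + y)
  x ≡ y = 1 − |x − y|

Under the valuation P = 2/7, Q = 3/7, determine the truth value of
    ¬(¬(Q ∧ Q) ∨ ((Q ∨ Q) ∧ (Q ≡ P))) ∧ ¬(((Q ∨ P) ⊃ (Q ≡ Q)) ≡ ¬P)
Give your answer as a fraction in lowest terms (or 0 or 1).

Q ∧ Q = 3/7 ∧ 3/7 = 3/7
¬(Q ∧ Q) = ¬3/7 = 4/7
Q ∨ Q = 3/7 ∨ 3/7 = 3/7
Q ≡ P = 3/7 ≡ 2/7 = 6/7
(Q ∨ Q) ∧ (Q ≡ P) = 3/7 ∧ 6/7 = 3/7
¬(Q ∧ Q) ∨ ((Q ∨ Q) ∧ (Q ≡ P)) = 4/7 ∨ 3/7 = 4/7
¬(¬(Q ∧ Q) ∨ ((Q ∨ Q) ∧ (Q ≡ P))) = ¬4/7 = 3/7
Q ∨ P = 3/7 ∨ 2/7 = 3/7
Q ≡ Q = 3/7 ≡ 3/7 = 1
(Q ∨ P) ⊃ (Q ≡ Q) = 3/7 ⊃ 1 = 1
¬P = ¬2/7 = 5/7
((Q ∨ P) ⊃ (Q ≡ Q)) ≡ ¬P = 1 ≡ 5/7 = 5/7
¬(((Q ∨ P) ⊃ (Q ≡ Q)) ≡ ¬P) = ¬5/7 = 2/7
¬(¬(Q ∧ Q) ∨ ((Q ∨ Q) ∧ (Q ≡ P))) ∧ ¬(((Q ∨ P) ⊃ (Q ≡ Q)) ≡ ¬P) = 3/7 ∧ 2/7 = 2/7

2/7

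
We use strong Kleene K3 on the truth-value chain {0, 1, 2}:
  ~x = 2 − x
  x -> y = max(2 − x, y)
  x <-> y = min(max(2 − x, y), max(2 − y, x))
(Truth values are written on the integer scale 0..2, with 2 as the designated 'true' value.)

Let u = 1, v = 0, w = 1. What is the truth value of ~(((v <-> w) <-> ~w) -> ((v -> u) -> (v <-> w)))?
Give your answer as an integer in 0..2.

v <-> w = 0 <-> 1 = 1
~w = ~1 = 1
(v <-> w) <-> ~w = 1 <-> 1 = 1
v -> u = 0 -> 1 = 2
v <-> w = 0 <-> 1 = 1
(v -> u) -> (v <-> w) = 2 -> 1 = 1
((v <-> w) <-> ~w) -> ((v -> u) -> (v <-> w)) = 1 -> 1 = 1
~(((v <-> w) <-> ~w) -> ((v -> u) -> (v <-> w))) = ~1 = 1

1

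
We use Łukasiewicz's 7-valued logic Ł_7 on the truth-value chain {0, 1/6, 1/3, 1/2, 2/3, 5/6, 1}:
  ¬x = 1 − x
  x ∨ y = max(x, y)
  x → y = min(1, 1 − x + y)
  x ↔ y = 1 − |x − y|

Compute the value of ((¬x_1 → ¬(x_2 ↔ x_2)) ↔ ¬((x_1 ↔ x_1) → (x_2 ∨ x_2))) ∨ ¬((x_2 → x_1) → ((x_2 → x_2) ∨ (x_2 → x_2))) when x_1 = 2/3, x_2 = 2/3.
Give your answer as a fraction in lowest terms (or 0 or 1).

2/3

¬x_1 = ¬2/3 = 1/3
x_2 ↔ x_2 = 2/3 ↔ 2/3 = 1
¬(x_2 ↔ x_2) = ¬1 = 0
¬x_1 → ¬(x_2 ↔ x_2) = 1/3 → 0 = 2/3
x_1 ↔ x_1 = 2/3 ↔ 2/3 = 1
x_2 ∨ x_2 = 2/3 ∨ 2/3 = 2/3
(x_1 ↔ x_1) → (x_2 ∨ x_2) = 1 → 2/3 = 2/3
¬((x_1 ↔ x_1) → (x_2 ∨ x_2)) = ¬2/3 = 1/3
(¬x_1 → ¬(x_2 ↔ x_2)) ↔ ¬((x_1 ↔ x_1) → (x_2 ∨ x_2)) = 2/3 ↔ 1/3 = 2/3
x_2 → x_1 = 2/3 → 2/3 = 1
x_2 → x_2 = 2/3 → 2/3 = 1
x_2 → x_2 = 2/3 → 2/3 = 1
(x_2 → x_2) ∨ (x_2 → x_2) = 1 ∨ 1 = 1
(x_2 → x_1) → ((x_2 → x_2) ∨ (x_2 → x_2)) = 1 → 1 = 1
¬((x_2 → x_1) → ((x_2 → x_2) ∨ (x_2 → x_2))) = ¬1 = 0
((¬x_1 → ¬(x_2 ↔ x_2)) ↔ ¬((x_1 ↔ x_1) → (x_2 ∨ x_2))) ∨ ¬((x_2 → x_1) → ((x_2 → x_2) ∨ (x_2 → x_2))) = 2/3 ∨ 0 = 2/3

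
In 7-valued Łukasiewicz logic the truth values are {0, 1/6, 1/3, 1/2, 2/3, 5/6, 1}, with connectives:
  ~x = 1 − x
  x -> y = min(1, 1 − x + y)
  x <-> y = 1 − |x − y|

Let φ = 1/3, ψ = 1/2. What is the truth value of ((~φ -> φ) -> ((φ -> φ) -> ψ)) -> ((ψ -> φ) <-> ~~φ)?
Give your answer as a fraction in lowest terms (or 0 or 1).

2/3

~φ = ~1/3 = 2/3
~φ -> φ = 2/3 -> 1/3 = 2/3
φ -> φ = 1/3 -> 1/3 = 1
(φ -> φ) -> ψ = 1 -> 1/2 = 1/2
(~φ -> φ) -> ((φ -> φ) -> ψ) = 2/3 -> 1/2 = 5/6
ψ -> φ = 1/2 -> 1/3 = 5/6
~φ = ~1/3 = 2/3
~~φ = ~2/3 = 1/3
(ψ -> φ) <-> ~~φ = 5/6 <-> 1/3 = 1/2
((~φ -> φ) -> ((φ -> φ) -> ψ)) -> ((ψ -> φ) <-> ~~φ) = 5/6 -> 1/2 = 2/3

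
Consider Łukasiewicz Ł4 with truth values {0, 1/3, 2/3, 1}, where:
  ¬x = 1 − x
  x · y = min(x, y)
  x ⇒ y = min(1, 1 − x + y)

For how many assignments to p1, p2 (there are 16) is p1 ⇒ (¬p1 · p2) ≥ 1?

p1 = 0, p2 = 0 ↦ 1  ≥
p1 = 0, p2 = 1/3 ↦ 1  ≥
p1 = 0, p2 = 2/3 ↦ 1  ≥
p1 = 0, p2 = 1 ↦ 1  ≥
p1 = 1/3, p2 = 0 ↦ 2/3  <
p1 = 1/3, p2 = 1/3 ↦ 1  ≥
p1 = 1/3, p2 = 2/3 ↦ 1  ≥
p1 = 1/3, p2 = 1 ↦ 1  ≥
p1 = 2/3, p2 = 0 ↦ 1/3  <
p1 = 2/3, p2 = 1/3 ↦ 2/3  <
p1 = 2/3, p2 = 2/3 ↦ 2/3  <
p1 = 2/3, p2 = 1 ↦ 2/3  <
p1 = 1, p2 = 0 ↦ 0  <
p1 = 1, p2 = 1/3 ↦ 0  <
p1 = 1, p2 = 2/3 ↦ 0  <
p1 = 1, p2 = 1 ↦ 0  <
So 7 of the 16 assignments meet the threshold.

7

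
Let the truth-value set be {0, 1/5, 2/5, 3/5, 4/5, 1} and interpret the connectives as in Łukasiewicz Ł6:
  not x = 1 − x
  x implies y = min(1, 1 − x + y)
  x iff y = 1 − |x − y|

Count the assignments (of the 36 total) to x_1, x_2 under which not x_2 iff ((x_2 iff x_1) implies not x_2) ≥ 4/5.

23

value 1: 11 assignments (counts)
value 4/5: 12 assignments (counts)
value 3/5: 7 assignments
value 2/5: 3 assignments
value 1/5: 2 assignments
value 0: 1 assignment
So 23 of the 36 assignments meet the threshold.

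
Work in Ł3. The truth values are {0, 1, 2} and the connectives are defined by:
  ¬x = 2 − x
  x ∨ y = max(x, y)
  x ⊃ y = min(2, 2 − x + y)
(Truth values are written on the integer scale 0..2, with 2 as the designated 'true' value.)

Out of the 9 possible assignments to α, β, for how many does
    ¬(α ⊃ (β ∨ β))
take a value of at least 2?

1

α = 0, β = 0 ↦ 0  <
α = 0, β = 1 ↦ 0  <
α = 0, β = 2 ↦ 0  <
α = 1, β = 0 ↦ 1  <
α = 1, β = 1 ↦ 0  <
α = 1, β = 2 ↦ 0  <
α = 2, β = 0 ↦ 2  ≥
α = 2, β = 1 ↦ 1  <
α = 2, β = 2 ↦ 0  <
So 1 of the 9 assignments meets the threshold.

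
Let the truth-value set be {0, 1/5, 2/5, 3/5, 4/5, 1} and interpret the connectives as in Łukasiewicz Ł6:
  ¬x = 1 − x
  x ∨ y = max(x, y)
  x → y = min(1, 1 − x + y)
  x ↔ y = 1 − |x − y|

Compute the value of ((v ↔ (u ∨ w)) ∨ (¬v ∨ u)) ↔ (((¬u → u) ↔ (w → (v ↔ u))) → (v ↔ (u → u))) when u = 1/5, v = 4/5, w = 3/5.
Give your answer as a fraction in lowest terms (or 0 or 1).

u ∨ w = 1/5 ∨ 3/5 = 3/5
v ↔ (u ∨ w) = 4/5 ↔ 3/5 = 4/5
¬v = ¬4/5 = 1/5
¬v ∨ u = 1/5 ∨ 1/5 = 1/5
(v ↔ (u ∨ w)) ∨ (¬v ∨ u) = 4/5 ∨ 1/5 = 4/5
¬u = ¬1/5 = 4/5
¬u → u = 4/5 → 1/5 = 2/5
v ↔ u = 4/5 ↔ 1/5 = 2/5
w → (v ↔ u) = 3/5 → 2/5 = 4/5
(¬u → u) ↔ (w → (v ↔ u)) = 2/5 ↔ 4/5 = 3/5
u → u = 1/5 → 1/5 = 1
v ↔ (u → u) = 4/5 ↔ 1 = 4/5
((¬u → u) ↔ (w → (v ↔ u))) → (v ↔ (u → u)) = 3/5 → 4/5 = 1
((v ↔ (u ∨ w)) ∨ (¬v ∨ u)) ↔ (((¬u → u) ↔ (w → (v ↔ u))) → (v ↔ (u → u))) = 4/5 ↔ 1 = 4/5

4/5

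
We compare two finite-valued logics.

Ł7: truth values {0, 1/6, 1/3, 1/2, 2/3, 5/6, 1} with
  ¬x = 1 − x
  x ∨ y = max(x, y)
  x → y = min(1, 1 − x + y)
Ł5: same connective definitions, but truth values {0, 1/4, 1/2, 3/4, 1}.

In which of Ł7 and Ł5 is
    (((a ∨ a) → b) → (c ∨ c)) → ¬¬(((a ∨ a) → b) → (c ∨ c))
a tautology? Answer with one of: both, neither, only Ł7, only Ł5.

In Ł7: every assignment gives 1 — tautology.
In Ł5: every assignment gives 1 — tautology.

both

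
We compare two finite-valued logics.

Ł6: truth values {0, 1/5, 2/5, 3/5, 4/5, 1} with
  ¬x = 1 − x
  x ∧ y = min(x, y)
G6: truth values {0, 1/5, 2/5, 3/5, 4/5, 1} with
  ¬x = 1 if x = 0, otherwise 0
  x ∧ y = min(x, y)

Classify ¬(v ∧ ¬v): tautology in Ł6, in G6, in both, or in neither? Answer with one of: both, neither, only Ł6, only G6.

only G6

In Ł6: at v = 1/5 the value is 4/5 — not a tautology.
In G6: every assignment gives 1 — tautology.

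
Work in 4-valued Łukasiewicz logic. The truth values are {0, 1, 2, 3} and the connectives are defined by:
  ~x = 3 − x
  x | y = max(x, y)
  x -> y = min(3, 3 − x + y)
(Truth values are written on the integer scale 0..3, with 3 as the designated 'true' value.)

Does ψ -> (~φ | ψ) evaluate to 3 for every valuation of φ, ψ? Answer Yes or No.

Yes

φ = 0, ψ = 0 ↦ 3
φ = 0, ψ = 1 ↦ 3
φ = 0, ψ = 2 ↦ 3
φ = 0, ψ = 3 ↦ 3
φ = 1, ψ = 0 ↦ 3
φ = 1, ψ = 1 ↦ 3
φ = 1, ψ = 2 ↦ 3
φ = 1, ψ = 3 ↦ 3
φ = 2, ψ = 0 ↦ 3
φ = 2, ψ = 1 ↦ 3
φ = 2, ψ = 2 ↦ 3
φ = 2, ψ = 3 ↦ 3
φ = 3, ψ = 0 ↦ 3
φ = 3, ψ = 1 ↦ 3
φ = 3, ψ = 2 ↦ 3
φ = 3, ψ = 3 ↦ 3
Every assignment gives a value ≥ 3.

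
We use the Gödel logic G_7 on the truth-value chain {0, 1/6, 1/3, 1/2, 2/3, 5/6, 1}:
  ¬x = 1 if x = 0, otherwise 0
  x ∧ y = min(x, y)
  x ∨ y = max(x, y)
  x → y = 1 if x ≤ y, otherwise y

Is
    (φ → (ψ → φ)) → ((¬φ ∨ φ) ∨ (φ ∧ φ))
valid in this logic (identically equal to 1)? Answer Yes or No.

Counterexample: take φ = 1/6, ψ = 0.
ψ → φ = 0 → 1/6 = 1
φ → (ψ → φ) = 1/6 → 1 = 1
¬φ = ¬1/6 = 0
¬φ ∨ φ = 0 ∨ 1/6 = 1/6
φ ∧ φ = 1/6 ∧ 1/6 = 1/6
(¬φ ∨ φ) ∨ (φ ∧ φ) = 1/6 ∨ 1/6 = 1/6
(φ → (ψ → φ)) → ((¬φ ∨ φ) ∨ (φ ∧ φ)) = 1 → 1/6 = 1/6
This gives 1/6 ≠ 1.

No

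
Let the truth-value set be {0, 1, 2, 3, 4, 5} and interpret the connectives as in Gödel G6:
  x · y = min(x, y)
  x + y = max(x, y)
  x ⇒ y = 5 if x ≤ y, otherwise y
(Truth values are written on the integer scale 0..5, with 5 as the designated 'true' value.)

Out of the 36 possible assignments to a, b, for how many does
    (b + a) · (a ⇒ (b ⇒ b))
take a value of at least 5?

11

value 5: 11 assignments (counts)
value 4: 9 assignments
value 3: 7 assignments
value 2: 5 assignments
value 1: 3 assignments
value 0: 1 assignment
So 11 of the 36 assignments meet the threshold.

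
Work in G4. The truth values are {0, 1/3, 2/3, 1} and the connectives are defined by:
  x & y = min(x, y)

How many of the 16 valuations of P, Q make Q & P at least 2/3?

4

P = 0, Q = 0 ↦ 0  <
P = 0, Q = 1/3 ↦ 0  <
P = 0, Q = 2/3 ↦ 0  <
P = 0, Q = 1 ↦ 0  <
P = 1/3, Q = 0 ↦ 0  <
P = 1/3, Q = 1/3 ↦ 1/3  <
P = 1/3, Q = 2/3 ↦ 1/3  <
P = 1/3, Q = 1 ↦ 1/3  <
P = 2/3, Q = 0 ↦ 0  <
P = 2/3, Q = 1/3 ↦ 1/3  <
P = 2/3, Q = 2/3 ↦ 2/3  ≥
P = 2/3, Q = 1 ↦ 2/3  ≥
P = 1, Q = 0 ↦ 0  <
P = 1, Q = 1/3 ↦ 1/3  <
P = 1, Q = 2/3 ↦ 2/3  ≥
P = 1, Q = 1 ↦ 1  ≥
So 4 of the 16 assignments meet the threshold.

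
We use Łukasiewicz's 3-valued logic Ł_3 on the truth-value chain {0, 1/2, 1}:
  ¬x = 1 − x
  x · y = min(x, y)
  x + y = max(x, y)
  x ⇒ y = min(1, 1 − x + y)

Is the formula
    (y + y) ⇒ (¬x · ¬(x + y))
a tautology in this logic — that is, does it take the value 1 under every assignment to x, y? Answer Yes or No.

Counterexample: take x = 0, y = 1.
y + y = 1 + 1 = 1
¬x = ¬0 = 1
x + y = 0 + 1 = 1
¬(x + y) = ¬1 = 0
¬x · ¬(x + y) = 1 · 0 = 0
(y + y) ⇒ (¬x · ¬(x + y)) = 1 ⇒ 0 = 0
This gives 0 ≠ 1.

No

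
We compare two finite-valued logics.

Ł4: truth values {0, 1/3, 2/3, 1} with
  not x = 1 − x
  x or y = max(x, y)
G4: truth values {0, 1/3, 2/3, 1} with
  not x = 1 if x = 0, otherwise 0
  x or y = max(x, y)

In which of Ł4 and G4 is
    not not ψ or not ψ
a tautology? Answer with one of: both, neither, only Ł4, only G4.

In Ł4: at ψ = 1/3 the value is 2/3 — not a tautology.
In G4: every assignment gives 1 — tautology.

only G4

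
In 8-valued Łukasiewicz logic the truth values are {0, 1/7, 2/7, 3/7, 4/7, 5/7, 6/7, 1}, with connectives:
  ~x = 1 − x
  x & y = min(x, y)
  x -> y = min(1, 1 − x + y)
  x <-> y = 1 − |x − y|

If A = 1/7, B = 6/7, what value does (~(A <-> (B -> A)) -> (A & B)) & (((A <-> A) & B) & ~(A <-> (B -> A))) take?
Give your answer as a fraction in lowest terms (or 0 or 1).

1/7

B -> A = 6/7 -> 1/7 = 2/7
A <-> (B -> A) = 1/7 <-> 2/7 = 6/7
~(A <-> (B -> A)) = ~6/7 = 1/7
A & B = 1/7 & 6/7 = 1/7
~(A <-> (B -> A)) -> (A & B) = 1/7 -> 1/7 = 1
A <-> A = 1/7 <-> 1/7 = 1
(A <-> A) & B = 1 & 6/7 = 6/7
B -> A = 6/7 -> 1/7 = 2/7
A <-> (B -> A) = 1/7 <-> 2/7 = 6/7
~(A <-> (B -> A)) = ~6/7 = 1/7
((A <-> A) & B) & ~(A <-> (B -> A)) = 6/7 & 1/7 = 1/7
(~(A <-> (B -> A)) -> (A & B)) & (((A <-> A) & B) & ~(A <-> (B -> A))) = 1 & 1/7 = 1/7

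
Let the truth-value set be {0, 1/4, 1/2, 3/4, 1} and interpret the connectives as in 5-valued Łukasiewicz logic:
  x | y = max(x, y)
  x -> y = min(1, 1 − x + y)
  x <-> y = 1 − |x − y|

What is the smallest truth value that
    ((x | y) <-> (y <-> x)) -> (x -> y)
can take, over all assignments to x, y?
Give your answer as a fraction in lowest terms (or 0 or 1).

1/2

Take x = 1/2, y = 0:
x | y = 1/2 | 0 = 1/2
y <-> x = 0 <-> 1/2 = 1/2
(x | y) <-> (y <-> x) = 1/2 <-> 1/2 = 1
x -> y = 1/2 -> 0 = 1/2
((x | y) <-> (y <-> x)) -> (x -> y) = 1 -> 1/2 = 1/2
No assignment yields a value below 1/2, so this is the minimum.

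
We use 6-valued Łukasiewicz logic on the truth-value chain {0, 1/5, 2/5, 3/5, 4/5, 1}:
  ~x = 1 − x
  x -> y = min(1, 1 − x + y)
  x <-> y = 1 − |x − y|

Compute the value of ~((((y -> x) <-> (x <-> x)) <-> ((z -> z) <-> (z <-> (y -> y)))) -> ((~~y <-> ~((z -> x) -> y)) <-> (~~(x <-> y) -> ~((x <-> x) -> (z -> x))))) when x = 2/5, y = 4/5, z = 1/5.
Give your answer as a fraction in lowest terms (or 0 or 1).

y -> x = 4/5 -> 2/5 = 3/5
x <-> x = 2/5 <-> 2/5 = 1
(y -> x) <-> (x <-> x) = 3/5 <-> 1 = 3/5
z -> z = 1/5 -> 1/5 = 1
y -> y = 4/5 -> 4/5 = 1
z <-> (y -> y) = 1/5 <-> 1 = 1/5
(z -> z) <-> (z <-> (y -> y)) = 1 <-> 1/5 = 1/5
((y -> x) <-> (x <-> x)) <-> ((z -> z) <-> (z <-> (y -> y))) = 3/5 <-> 1/5 = 3/5
~y = ~4/5 = 1/5
~~y = ~1/5 = 4/5
z -> x = 1/5 -> 2/5 = 1
(z -> x) -> y = 1 -> 4/5 = 4/5
~((z -> x) -> y) = ~4/5 = 1/5
~~y <-> ~((z -> x) -> y) = 4/5 <-> 1/5 = 2/5
x <-> y = 2/5 <-> 4/5 = 3/5
~(x <-> y) = ~3/5 = 2/5
~~(x <-> y) = ~2/5 = 3/5
x <-> x = 2/5 <-> 2/5 = 1
z -> x = 1/5 -> 2/5 = 1
(x <-> x) -> (z -> x) = 1 -> 1 = 1
~((x <-> x) -> (z -> x)) = ~1 = 0
~~(x <-> y) -> ~((x <-> x) -> (z -> x)) = 3/5 -> 0 = 2/5
(~~y <-> ~((z -> x) -> y)) <-> (~~(x <-> y) -> ~((x <-> x) -> (z -> x))) = 2/5 <-> 2/5 = 1
(((y -> x) <-> (x <-> x)) <-> ((z -> z) <-> (z <-> (y -> y)))) -> ((~~y <-> ~((z -> x) -> y)) <-> (~~(x <-> y) -> ~((x <-> x) -> (z -> x)))) = 3/5 -> 1 = 1
~((((y -> x) <-> (x <-> x)) <-> ((z -> z) <-> (z <-> (y -> y)))) -> ((~~y <-> ~((z -> x) -> y)) <-> (~~(x <-> y) -> ~((x <-> x) -> (z -> x))))) = ~1 = 0

0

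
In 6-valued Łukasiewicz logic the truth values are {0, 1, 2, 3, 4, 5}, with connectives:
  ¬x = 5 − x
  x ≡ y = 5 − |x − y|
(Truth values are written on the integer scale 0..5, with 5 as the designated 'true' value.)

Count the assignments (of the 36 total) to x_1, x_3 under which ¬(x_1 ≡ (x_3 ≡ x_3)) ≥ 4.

value 5: 6 assignments (counts)
value 4: 6 assignments (counts)
value 3: 6 assignments
value 2: 6 assignments
value 1: 6 assignments
value 0: 6 assignments
So 12 of the 36 assignments meet the threshold.

12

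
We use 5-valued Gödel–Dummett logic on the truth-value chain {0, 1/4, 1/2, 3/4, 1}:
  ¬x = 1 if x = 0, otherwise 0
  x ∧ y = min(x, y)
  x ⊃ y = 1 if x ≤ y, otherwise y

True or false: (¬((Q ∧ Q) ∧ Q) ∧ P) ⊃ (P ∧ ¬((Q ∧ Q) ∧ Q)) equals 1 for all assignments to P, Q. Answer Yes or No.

At P = 1/4, Q = 1, for instance:
Q ∧ Q = 1 ∧ 1 = 1
(Q ∧ Q) ∧ Q = 1 ∧ 1 = 1
¬((Q ∧ Q) ∧ Q) = ¬1 = 0
¬((Q ∧ Q) ∧ Q) ∧ P = 0 ∧ 1/4 = 0
P ∧ ¬((Q ∧ Q) ∧ Q) = 1/4 ∧ 0 = 0
(¬((Q ∧ Q) ∧ Q) ∧ P) ⊃ (P ∧ ¬((Q ∧ Q) ∧ Q)) = 0 ⊃ 0 = 1
and checking the remaining 24 assignments likewise gives ≥ 1 in every case.

Yes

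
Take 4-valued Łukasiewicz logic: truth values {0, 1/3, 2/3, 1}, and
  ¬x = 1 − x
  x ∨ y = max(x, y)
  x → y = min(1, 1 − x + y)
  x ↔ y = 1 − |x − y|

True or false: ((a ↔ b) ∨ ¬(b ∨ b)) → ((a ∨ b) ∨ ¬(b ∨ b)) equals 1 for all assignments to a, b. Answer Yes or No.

Counterexample: take a = 1/3, b = 1/3.
a ↔ b = 1/3 ↔ 1/3 = 1
b ∨ b = 1/3 ∨ 1/3 = 1/3
¬(b ∨ b) = ¬1/3 = 2/3
(a ↔ b) ∨ ¬(b ∨ b) = 1 ∨ 2/3 = 1
a ∨ b = 1/3 ∨ 1/3 = 1/3
b ∨ b = 1/3 ∨ 1/3 = 1/3
¬(b ∨ b) = ¬1/3 = 2/3
(a ∨ b) ∨ ¬(b ∨ b) = 1/3 ∨ 2/3 = 2/3
((a ↔ b) ∨ ¬(b ∨ b)) → ((a ∨ b) ∨ ¬(b ∨ b)) = 1 → 2/3 = 2/3
This gives 2/3 ≠ 1.

No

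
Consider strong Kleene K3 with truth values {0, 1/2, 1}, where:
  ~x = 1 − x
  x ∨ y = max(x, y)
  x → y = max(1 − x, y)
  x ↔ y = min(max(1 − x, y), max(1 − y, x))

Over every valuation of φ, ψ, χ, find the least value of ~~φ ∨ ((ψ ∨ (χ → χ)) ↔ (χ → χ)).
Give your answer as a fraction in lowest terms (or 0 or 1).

1/2

Take φ = 0, ψ = 0, χ = 1/2:
~φ = ~0 = 1
~~φ = ~1 = 0
χ → χ = 1/2 → 1/2 = 1/2
ψ ∨ (χ → χ) = 0 ∨ 1/2 = 1/2
χ → χ = 1/2 → 1/2 = 1/2
(ψ ∨ (χ → χ)) ↔ (χ → χ) = 1/2 ↔ 1/2 = 1/2
~~φ ∨ ((ψ ∨ (χ → χ)) ↔ (χ → χ)) = 0 ∨ 1/2 = 1/2
No assignment yields a value below 1/2, so this is the minimum.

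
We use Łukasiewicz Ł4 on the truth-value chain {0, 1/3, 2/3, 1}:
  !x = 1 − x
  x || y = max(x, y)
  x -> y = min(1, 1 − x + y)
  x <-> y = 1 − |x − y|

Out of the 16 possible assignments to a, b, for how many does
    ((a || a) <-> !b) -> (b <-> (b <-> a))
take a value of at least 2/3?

a = 0, b = 0 ↦ 1  ≥
a = 0, b = 1/3 ↦ 1  ≥
a = 0, b = 2/3 ↦ 1  ≥
a = 0, b = 1 ↦ 0  <
a = 1/3, b = 0 ↦ 1  ≥
a = 1/3, b = 1/3 ↦ 2/3  ≥
a = 1/3, b = 2/3 ↦ 1  ≥
a = 1/3, b = 1 ↦ 2/3  ≥
a = 2/3, b = 0 ↦ 1  ≥
a = 2/3, b = 1/3 ↦ 2/3  ≥
a = 2/3, b = 2/3 ↦ 1  ≥
a = 2/3, b = 1 ↦ 1  ≥
a = 1, b = 0 ↦ 1  ≥
a = 1, b = 1/3 ↦ 1  ≥
a = 1, b = 2/3 ↦ 1  ≥
a = 1, b = 1 ↦ 1  ≥
So 15 of the 16 assignments meet the threshold.

15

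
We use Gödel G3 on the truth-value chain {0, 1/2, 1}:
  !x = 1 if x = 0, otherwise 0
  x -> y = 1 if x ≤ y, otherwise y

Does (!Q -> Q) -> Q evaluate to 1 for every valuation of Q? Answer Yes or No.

Counterexample: take Q = 1/2.
!Q = !1/2 = 0
!Q -> Q = 0 -> 1/2 = 1
(!Q -> Q) -> Q = 1 -> 1/2 = 1/2
This gives 1/2 ≠ 1.

No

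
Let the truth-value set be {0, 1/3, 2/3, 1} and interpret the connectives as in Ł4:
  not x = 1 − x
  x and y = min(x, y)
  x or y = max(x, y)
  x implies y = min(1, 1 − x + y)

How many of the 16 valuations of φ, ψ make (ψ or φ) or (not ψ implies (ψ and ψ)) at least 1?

10

φ = 0, ψ = 0 ↦ 0  <
φ = 0, ψ = 1/3 ↦ 2/3  <
φ = 0, ψ = 2/3 ↦ 1  ≥
φ = 0, ψ = 1 ↦ 1  ≥
φ = 1/3, ψ = 0 ↦ 1/3  <
φ = 1/3, ψ = 1/3 ↦ 2/3  <
φ = 1/3, ψ = 2/3 ↦ 1  ≥
φ = 1/3, ψ = 1 ↦ 1  ≥
φ = 2/3, ψ = 0 ↦ 2/3  <
φ = 2/3, ψ = 1/3 ↦ 2/3  <
φ = 2/3, ψ = 2/3 ↦ 1  ≥
φ = 2/3, ψ = 1 ↦ 1  ≥
φ = 1, ψ = 0 ↦ 1  ≥
φ = 1, ψ = 1/3 ↦ 1  ≥
φ = 1, ψ = 2/3 ↦ 1  ≥
φ = 1, ψ = 1 ↦ 1  ≥
So 10 of the 16 assignments meet the threshold.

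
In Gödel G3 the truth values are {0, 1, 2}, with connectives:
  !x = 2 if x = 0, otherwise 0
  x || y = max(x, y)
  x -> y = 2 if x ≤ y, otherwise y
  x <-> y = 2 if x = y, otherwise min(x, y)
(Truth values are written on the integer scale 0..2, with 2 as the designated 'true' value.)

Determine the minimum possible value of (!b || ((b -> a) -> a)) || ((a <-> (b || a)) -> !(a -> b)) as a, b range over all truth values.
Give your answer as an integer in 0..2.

1

Take a = 1, b = 1:
!b = !1 = 0
b -> a = 1 -> 1 = 2
(b -> a) -> a = 2 -> 1 = 1
!b || ((b -> a) -> a) = 0 || 1 = 1
b || a = 1 || 1 = 1
a <-> (b || a) = 1 <-> 1 = 2
a -> b = 1 -> 1 = 2
!(a -> b) = !2 = 0
(a <-> (b || a)) -> !(a -> b) = 2 -> 0 = 0
(!b || ((b -> a) -> a)) || ((a <-> (b || a)) -> !(a -> b)) = 1 || 0 = 1
No assignment yields a value below 1, so this is the minimum.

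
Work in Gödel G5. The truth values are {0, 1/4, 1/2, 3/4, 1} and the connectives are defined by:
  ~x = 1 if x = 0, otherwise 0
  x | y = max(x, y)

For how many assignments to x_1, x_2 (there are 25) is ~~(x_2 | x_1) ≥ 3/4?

value 1: 24 assignments (counts)
value 0: 1 assignment
So 24 of the 25 assignments meet the threshold.

24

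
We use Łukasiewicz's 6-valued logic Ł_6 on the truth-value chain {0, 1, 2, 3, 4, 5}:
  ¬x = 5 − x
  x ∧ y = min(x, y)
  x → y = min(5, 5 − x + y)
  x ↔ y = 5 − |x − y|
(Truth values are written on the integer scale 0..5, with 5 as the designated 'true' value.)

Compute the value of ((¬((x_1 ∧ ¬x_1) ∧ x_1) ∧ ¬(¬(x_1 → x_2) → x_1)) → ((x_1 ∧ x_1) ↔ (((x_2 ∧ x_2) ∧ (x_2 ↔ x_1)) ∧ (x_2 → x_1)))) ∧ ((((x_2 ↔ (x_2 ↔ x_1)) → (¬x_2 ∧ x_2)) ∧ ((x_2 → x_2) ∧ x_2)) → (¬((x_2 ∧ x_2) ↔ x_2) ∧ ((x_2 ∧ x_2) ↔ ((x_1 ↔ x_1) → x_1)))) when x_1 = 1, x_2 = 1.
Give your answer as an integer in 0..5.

¬x_1 = ¬1 = 4
x_1 ∧ ¬x_1 = 1 ∧ 4 = 1
(x_1 ∧ ¬x_1) ∧ x_1 = 1 ∧ 1 = 1
¬((x_1 ∧ ¬x_1) ∧ x_1) = ¬1 = 4
x_1 → x_2 = 1 → 1 = 5
¬(x_1 → x_2) = ¬5 = 0
¬(x_1 → x_2) → x_1 = 0 → 1 = 5
¬(¬(x_1 → x_2) → x_1) = ¬5 = 0
¬((x_1 ∧ ¬x_1) ∧ x_1) ∧ ¬(¬(x_1 → x_2) → x_1) = 4 ∧ 0 = 0
x_1 ∧ x_1 = 1 ∧ 1 = 1
x_2 ∧ x_2 = 1 ∧ 1 = 1
x_2 ↔ x_1 = 1 ↔ 1 = 5
(x_2 ∧ x_2) ∧ (x_2 ↔ x_1) = 1 ∧ 5 = 1
x_2 → x_1 = 1 → 1 = 5
((x_2 ∧ x_2) ∧ (x_2 ↔ x_1)) ∧ (x_2 → x_1) = 1 ∧ 5 = 1
(x_1 ∧ x_1) ↔ (((x_2 ∧ x_2) ∧ (x_2 ↔ x_1)) ∧ (x_2 → x_1)) = 1 ↔ 1 = 5
(¬((x_1 ∧ ¬x_1) ∧ x_1) ∧ ¬(¬(x_1 → x_2) → x_1)) → ((x_1 ∧ x_1) ↔ (((x_2 ∧ x_2) ∧ (x_2 ↔ x_1)) ∧ (x_2 → x_1))) = 0 → 5 = 5
x_2 ↔ x_1 = 1 ↔ 1 = 5
x_2 ↔ (x_2 ↔ x_1) = 1 ↔ 5 = 1
¬x_2 = ¬1 = 4
¬x_2 ∧ x_2 = 4 ∧ 1 = 1
(x_2 ↔ (x_2 ↔ x_1)) → (¬x_2 ∧ x_2) = 1 → 1 = 5
x_2 → x_2 = 1 → 1 = 5
(x_2 → x_2) ∧ x_2 = 5 ∧ 1 = 1
((x_2 ↔ (x_2 ↔ x_1)) → (¬x_2 ∧ x_2)) ∧ ((x_2 → x_2) ∧ x_2) = 5 ∧ 1 = 1
x_2 ∧ x_2 = 1 ∧ 1 = 1
(x_2 ∧ x_2) ↔ x_2 = 1 ↔ 1 = 5
¬((x_2 ∧ x_2) ↔ x_2) = ¬5 = 0
x_2 ∧ x_2 = 1 ∧ 1 = 1
x_1 ↔ x_1 = 1 ↔ 1 = 5
(x_1 ↔ x_1) → x_1 = 5 → 1 = 1
(x_2 ∧ x_2) ↔ ((x_1 ↔ x_1) → x_1) = 1 ↔ 1 = 5
¬((x_2 ∧ x_2) ↔ x_2) ∧ ((x_2 ∧ x_2) ↔ ((x_1 ↔ x_1) → x_1)) = 0 ∧ 5 = 0
(((x_2 ↔ (x_2 ↔ x_1)) → (¬x_2 ∧ x_2)) ∧ ((x_2 → x_2) ∧ x_2)) → (¬((x_2 ∧ x_2) ↔ x_2) ∧ ((x_2 ∧ x_2) ↔ ((x_1 ↔ x_1) → x_1))) = 1 → 0 = 4
((¬((x_1 ∧ ¬x_1) ∧ x_1) ∧ ¬(¬(x_1 → x_2) → x_1)) → ((x_1 ∧ x_1) ↔ (((x_2 ∧ x_2) ∧ (x_2 ↔ x_1)) ∧ (x_2 → x_1)))) ∧ ((((x_2 ↔ (x_2 ↔ x_1)) → (¬x_2 ∧ x_2)) ∧ ((x_2 → x_2) ∧ x_2)) → (¬((x_2 ∧ x_2) ↔ x_2) ∧ ((x_2 ∧ x_2) ↔ ((x_1 ↔ x_1) → x_1)))) = 5 ∧ 4 = 4

4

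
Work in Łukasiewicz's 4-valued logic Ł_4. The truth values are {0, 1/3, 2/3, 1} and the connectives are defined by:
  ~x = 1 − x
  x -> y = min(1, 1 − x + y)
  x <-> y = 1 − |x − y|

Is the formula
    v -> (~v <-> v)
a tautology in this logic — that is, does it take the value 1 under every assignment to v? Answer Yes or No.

Counterexample: take v = 1.
~v = ~1 = 0
~v <-> v = 0 <-> 1 = 0
v -> (~v <-> v) = 1 -> 0 = 0
This gives 0 ≠ 1.

No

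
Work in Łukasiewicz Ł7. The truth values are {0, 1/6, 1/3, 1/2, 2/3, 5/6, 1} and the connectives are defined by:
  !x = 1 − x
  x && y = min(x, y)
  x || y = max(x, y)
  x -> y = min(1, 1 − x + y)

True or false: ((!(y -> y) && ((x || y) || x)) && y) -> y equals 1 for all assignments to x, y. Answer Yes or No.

Yes

At x = 1/6, y = 1/6, for instance:
y -> y = 1/6 -> 1/6 = 1
!(y -> y) = !1 = 0
x || y = 1/6 || 1/6 = 1/6
(x || y) || x = 1/6 || 1/6 = 1/6
!(y -> y) && ((x || y) || x) = 0 && 1/6 = 0
(!(y -> y) && ((x || y) || x)) && y = 0 && 1/6 = 0
((!(y -> y) && ((x || y) || x)) && y) -> y = 0 -> 1/6 = 1
and checking the remaining 48 assignments likewise gives ≥ 1 in every case.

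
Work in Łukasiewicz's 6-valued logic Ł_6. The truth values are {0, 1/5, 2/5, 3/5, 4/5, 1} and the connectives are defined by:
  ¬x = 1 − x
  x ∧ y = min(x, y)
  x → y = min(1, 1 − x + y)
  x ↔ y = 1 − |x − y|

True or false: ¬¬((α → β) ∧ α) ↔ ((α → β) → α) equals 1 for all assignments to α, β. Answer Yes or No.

No

Counterexample: take α = 1/5, β = 0.
α → β = 1/5 → 0 = 4/5
(α → β) ∧ α = 4/5 ∧ 1/5 = 1/5
¬((α → β) ∧ α) = ¬1/5 = 4/5
¬¬((α → β) ∧ α) = ¬4/5 = 1/5
α → β = 1/5 → 0 = 4/5
(α → β) → α = 4/5 → 1/5 = 2/5
¬¬((α → β) ∧ α) ↔ ((α → β) → α) = 1/5 ↔ 2/5 = 4/5
This gives 4/5 ≠ 1.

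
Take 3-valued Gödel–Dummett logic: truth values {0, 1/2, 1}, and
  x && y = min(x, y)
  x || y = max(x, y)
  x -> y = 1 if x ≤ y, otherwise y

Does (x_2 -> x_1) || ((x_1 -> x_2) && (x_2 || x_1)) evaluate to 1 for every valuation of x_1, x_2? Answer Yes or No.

No

Counterexample: take x_1 = 0, x_2 = 1/2.
x_2 -> x_1 = 1/2 -> 0 = 0
x_1 -> x_2 = 0 -> 1/2 = 1
x_2 || x_1 = 1/2 || 0 = 1/2
(x_1 -> x_2) && (x_2 || x_1) = 1 && 1/2 = 1/2
(x_2 -> x_1) || ((x_1 -> x_2) && (x_2 || x_1)) = 0 || 1/2 = 1/2
This gives 1/2 ≠ 1.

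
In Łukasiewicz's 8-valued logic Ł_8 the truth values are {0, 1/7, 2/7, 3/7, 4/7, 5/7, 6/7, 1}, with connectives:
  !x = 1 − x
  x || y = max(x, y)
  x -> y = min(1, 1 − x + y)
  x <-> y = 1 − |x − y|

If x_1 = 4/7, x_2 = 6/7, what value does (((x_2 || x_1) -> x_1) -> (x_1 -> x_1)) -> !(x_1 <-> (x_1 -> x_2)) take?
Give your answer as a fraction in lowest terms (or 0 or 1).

x_2 || x_1 = 6/7 || 4/7 = 6/7
(x_2 || x_1) -> x_1 = 6/7 -> 4/7 = 5/7
x_1 -> x_1 = 4/7 -> 4/7 = 1
((x_2 || x_1) -> x_1) -> (x_1 -> x_1) = 5/7 -> 1 = 1
x_1 -> x_2 = 4/7 -> 6/7 = 1
x_1 <-> (x_1 -> x_2) = 4/7 <-> 1 = 4/7
!(x_1 <-> (x_1 -> x_2)) = !4/7 = 3/7
(((x_2 || x_1) -> x_1) -> (x_1 -> x_1)) -> !(x_1 <-> (x_1 -> x_2)) = 1 -> 3/7 = 3/7

3/7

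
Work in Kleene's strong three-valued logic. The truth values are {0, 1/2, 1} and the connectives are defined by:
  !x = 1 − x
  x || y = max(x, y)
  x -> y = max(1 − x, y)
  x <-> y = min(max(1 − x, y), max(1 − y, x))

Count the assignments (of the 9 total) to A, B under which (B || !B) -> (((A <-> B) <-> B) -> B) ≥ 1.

A = 0, B = 0 ↦ 1  ≥
A = 0, B = 1/2 ↦ 1/2  <
A = 0, B = 1 ↦ 1  ≥
A = 1/2, B = 0 ↦ 1/2  <
A = 1/2, B = 1/2 ↦ 1/2  <
A = 1/2, B = 1 ↦ 1  ≥
A = 1, B = 0 ↦ 0  <
A = 1, B = 1/2 ↦ 1/2  <
A = 1, B = 1 ↦ 1  ≥
So 4 of the 9 assignments meet the threshold.

4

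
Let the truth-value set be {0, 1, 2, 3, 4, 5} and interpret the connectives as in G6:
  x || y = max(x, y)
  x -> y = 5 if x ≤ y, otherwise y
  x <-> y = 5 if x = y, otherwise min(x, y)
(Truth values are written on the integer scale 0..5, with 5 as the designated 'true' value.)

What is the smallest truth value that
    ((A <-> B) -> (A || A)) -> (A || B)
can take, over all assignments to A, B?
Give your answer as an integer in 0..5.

Take A = 0, B = 1:
A <-> B = 0 <-> 1 = 0
A || A = 0 || 0 = 0
(A <-> B) -> (A || A) = 0 -> 0 = 5
A || B = 0 || 1 = 1
((A <-> B) -> (A || A)) -> (A || B) = 5 -> 1 = 1
No assignment yields a value below 1, so this is the minimum.

1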